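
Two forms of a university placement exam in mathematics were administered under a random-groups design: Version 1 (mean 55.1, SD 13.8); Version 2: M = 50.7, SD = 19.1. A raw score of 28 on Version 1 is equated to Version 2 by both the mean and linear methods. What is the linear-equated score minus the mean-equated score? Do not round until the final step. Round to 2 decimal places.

-10.41

Mean-equated: 28 + (50.7 − 55.1) = 23.60
Linear-equated: (19.1/13.8)(28 − 55.1) + 50.7 = 13.192
Difference = 13.192 − 23.60 = -10.41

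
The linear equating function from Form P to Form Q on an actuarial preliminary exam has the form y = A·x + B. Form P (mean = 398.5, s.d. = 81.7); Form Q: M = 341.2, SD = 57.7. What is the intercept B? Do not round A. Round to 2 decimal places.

59.76

A = SD_Y / SD_X = 57.7 / 81.7 = 0.706242
B = M_Y − A·M_X = 341.2 − 0.706242 × 398.5 = 59.76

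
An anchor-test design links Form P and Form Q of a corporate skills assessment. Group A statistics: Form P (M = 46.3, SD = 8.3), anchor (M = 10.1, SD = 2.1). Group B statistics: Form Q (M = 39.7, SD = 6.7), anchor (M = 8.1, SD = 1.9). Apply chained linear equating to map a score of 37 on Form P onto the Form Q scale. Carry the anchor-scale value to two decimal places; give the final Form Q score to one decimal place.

Form P → anchor (Group A): v = (2.1/8.3)(37 − 46.3) + 10.1 = 7.75
anchor → Form Q (Group B): y = (6.7/1.9)(7.75 − 8.1) + 39.7 = 38.5

38.5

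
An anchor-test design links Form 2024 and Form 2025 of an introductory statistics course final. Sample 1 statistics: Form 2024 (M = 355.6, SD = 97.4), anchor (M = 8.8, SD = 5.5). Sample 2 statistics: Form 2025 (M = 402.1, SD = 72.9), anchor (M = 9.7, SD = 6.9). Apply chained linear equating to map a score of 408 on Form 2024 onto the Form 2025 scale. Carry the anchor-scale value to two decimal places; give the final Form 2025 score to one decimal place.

423.9

Form 2024 → anchor (Sample 1): v = (5.5/97.4)(408 − 355.6) + 8.8 = 11.76
anchor → Form 2025 (Sample 2): y = (72.9/6.9)(11.76 − 9.7) + 402.1 = 423.9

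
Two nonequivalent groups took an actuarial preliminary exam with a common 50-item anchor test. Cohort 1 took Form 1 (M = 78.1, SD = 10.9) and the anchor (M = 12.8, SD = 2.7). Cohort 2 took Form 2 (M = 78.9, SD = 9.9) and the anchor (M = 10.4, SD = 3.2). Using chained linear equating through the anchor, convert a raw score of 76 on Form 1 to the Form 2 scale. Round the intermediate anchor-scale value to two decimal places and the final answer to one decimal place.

Form 1 → anchor (Cohort 1): v = (2.7/10.9)(76 − 78.1) + 12.8 = 12.28
anchor → Form 2 (Cohort 2): y = (9.9/3.2)(12.28 − 10.4) + 78.9 = 84.7

84.7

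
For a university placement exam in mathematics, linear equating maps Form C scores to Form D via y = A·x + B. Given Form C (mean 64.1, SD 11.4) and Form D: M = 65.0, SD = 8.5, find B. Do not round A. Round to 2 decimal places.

A = SD_Y / SD_X = 8.5 / 11.4 = 0.745614
B = M_Y − A·M_X = 65.0 − 0.745614 × 64.1 = 17.21

17.21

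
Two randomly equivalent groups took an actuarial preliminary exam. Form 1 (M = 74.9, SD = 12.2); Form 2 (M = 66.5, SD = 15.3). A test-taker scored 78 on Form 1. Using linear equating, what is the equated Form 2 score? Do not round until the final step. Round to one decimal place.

70.4

Linear equating: y = (SD_Y/SD_X)(x − M_X) + M_Y
y = (15.3/12.2)(78 − 74.9) + 66.5
y = 1.254098 × 3.1 + 66.5 = 3.8877 + 66.5 = 70.4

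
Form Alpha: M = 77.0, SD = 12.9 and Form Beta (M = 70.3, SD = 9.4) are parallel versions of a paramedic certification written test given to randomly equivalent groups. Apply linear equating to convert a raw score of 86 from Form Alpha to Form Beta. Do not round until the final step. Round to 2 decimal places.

76.86

Linear equating: y = (SD_Y/SD_X)(x − M_X) + M_Y
y = (9.4/12.9)(86 − 77.0) + 70.3
y = 0.728682 × 9.0 + 70.3 = 6.5581 + 70.3 = 76.86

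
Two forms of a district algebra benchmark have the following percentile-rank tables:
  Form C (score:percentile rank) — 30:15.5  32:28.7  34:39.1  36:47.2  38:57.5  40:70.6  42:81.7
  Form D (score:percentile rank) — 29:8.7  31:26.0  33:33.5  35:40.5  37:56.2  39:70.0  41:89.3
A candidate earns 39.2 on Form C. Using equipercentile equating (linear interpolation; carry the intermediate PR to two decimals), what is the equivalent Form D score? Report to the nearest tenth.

38.3

PR of 39.2 on Form C: 57.5 + (39.2 − 38)/(40 − 38) × (70.6 − 57.5) = 65.36
On Form D, PR 65.36 falls between score 37 (PR 56.2) and 39 (PR 70.0).
Interpolate: 37 + (65.36 − 56.2)/(70.0 − 56.2) × (39 − 37) = 38.3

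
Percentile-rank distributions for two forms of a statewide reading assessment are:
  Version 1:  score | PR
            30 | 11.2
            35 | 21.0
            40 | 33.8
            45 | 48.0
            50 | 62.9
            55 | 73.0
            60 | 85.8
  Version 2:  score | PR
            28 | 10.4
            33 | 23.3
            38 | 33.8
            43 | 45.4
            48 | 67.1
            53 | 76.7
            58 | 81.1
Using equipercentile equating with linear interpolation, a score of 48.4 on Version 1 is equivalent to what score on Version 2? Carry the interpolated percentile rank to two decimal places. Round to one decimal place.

PR of 48.4 on Version 1: 48.0 + (48.4 − 45)/(50 − 45) × (62.9 − 48.0) = 58.13
On Version 2, PR 58.13 falls between score 43 (PR 45.4) and 48 (PR 67.1).
Interpolate: 43 + (58.13 − 45.4)/(67.1 − 45.4) × (48 − 43) = 45.9

45.9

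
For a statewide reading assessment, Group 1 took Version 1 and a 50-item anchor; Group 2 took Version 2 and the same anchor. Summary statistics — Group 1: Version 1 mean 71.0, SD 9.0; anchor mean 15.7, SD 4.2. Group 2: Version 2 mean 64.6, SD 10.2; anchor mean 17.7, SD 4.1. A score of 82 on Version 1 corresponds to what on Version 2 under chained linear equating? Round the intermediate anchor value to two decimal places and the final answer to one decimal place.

Version 1 → anchor (Group 1): v = (4.2/9.0)(82 − 71.0) + 15.7 = 20.83
anchor → Version 2 (Group 2): y = (10.2/4.1)(20.83 − 17.7) + 64.6 = 72.4

72.4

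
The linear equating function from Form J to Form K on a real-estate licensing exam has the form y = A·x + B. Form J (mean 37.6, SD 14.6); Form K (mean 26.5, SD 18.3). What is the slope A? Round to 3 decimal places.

A = SD_Y / SD_X = 18.3 / 14.6 = 1.253

1.253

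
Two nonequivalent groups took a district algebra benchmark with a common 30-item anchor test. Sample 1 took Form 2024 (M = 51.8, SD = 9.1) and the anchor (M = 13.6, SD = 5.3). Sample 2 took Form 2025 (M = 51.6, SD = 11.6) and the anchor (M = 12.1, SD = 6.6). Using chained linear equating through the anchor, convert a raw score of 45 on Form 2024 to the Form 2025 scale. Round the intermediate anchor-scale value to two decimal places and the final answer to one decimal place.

47.3

Form 2024 → anchor (Sample 1): v = (5.3/9.1)(45 − 51.8) + 13.6 = 9.64
anchor → Form 2025 (Sample 2): y = (11.6/6.6)(9.64 − 12.1) + 51.6 = 47.3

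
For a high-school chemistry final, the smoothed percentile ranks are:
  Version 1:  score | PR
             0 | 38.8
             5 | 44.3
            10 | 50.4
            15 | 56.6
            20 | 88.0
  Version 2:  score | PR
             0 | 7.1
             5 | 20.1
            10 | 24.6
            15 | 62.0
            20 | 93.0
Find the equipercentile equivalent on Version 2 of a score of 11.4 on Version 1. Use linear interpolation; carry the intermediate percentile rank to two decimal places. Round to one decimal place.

PR of 11.4 on Version 1: 50.4 + (11.4 − 10)/(15 − 10) × (56.6 − 50.4) = 52.14
On Version 2, PR 52.14 falls between score 10 (PR 24.6) and 15 (PR 62.0).
Interpolate: 10 + (52.14 − 24.6)/(62.0 − 24.6) × (15 − 10) = 13.7

13.7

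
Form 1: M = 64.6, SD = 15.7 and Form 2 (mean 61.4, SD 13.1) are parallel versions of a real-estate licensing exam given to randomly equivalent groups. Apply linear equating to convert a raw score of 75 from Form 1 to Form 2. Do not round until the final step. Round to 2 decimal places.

Linear equating: y = (SD_Y/SD_X)(x − M_X) + M_Y
y = (13.1/15.7)(75 − 64.6) + 61.4
y = 0.834395 × 10.4 + 61.4 = 8.6777 + 61.4 = 70.08

70.08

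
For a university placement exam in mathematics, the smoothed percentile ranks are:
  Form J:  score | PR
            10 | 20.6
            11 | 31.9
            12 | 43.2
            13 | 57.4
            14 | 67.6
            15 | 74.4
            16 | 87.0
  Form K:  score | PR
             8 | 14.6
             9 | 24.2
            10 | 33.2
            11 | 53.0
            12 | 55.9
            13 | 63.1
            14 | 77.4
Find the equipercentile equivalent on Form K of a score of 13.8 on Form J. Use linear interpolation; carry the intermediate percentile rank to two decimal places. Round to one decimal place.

13.2

PR of 13.8 on Form J: 57.4 + (13.8 − 13)/(14 − 13) × (67.6 − 57.4) = 65.56
On Form K, PR 65.56 falls between score 13 (PR 63.1) and 14 (PR 77.4).
Interpolate: 13 + (65.56 − 63.1)/(77.4 − 63.1) × (14 − 13) = 13.2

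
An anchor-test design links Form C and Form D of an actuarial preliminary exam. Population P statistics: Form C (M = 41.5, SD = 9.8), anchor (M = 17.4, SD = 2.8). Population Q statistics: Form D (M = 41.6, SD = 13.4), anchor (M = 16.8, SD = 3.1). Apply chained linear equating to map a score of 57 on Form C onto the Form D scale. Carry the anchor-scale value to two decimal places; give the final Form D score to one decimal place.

63.3

Form C → anchor (Population P): v = (2.8/9.8)(57 − 41.5) + 17.4 = 21.83
anchor → Form D (Population Q): y = (13.4/3.1)(21.83 − 16.8) + 41.6 = 63.3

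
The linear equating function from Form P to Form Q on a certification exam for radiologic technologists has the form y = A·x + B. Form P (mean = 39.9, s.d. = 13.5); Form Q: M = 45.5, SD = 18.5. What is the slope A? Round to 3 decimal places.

A = SD_Y / SD_X = 18.5 / 13.5 = 1.370

1.370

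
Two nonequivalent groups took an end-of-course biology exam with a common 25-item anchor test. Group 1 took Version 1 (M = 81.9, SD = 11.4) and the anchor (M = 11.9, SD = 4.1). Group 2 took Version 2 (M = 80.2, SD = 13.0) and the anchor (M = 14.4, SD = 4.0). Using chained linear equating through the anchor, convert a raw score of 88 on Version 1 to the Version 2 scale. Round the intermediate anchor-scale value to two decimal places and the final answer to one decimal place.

Version 1 → anchor (Group 1): v = (4.1/11.4)(88 − 81.9) + 11.9 = 14.09
anchor → Version 2 (Group 2): y = (13.0/4.0)(14.09 − 14.4) + 80.2 = 79.2

79.2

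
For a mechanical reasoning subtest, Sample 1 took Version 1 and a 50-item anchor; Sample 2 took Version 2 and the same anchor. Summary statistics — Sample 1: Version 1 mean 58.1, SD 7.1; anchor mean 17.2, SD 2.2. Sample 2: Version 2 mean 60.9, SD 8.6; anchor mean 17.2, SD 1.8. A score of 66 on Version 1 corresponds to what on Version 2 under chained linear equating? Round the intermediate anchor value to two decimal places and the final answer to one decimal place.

Version 1 → anchor (Sample 1): v = (2.2/7.1)(66 − 58.1) + 17.2 = 19.65
anchor → Version 2 (Sample 2): y = (8.6/1.8)(19.65 − 17.2) + 60.9 = 72.6

72.6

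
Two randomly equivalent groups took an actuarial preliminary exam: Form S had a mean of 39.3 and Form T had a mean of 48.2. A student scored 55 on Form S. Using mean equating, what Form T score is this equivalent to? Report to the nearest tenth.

Mean equating: y = x + (M_Y − M_X) = 55 + (48.2 − 39.3) = 63.9

63.9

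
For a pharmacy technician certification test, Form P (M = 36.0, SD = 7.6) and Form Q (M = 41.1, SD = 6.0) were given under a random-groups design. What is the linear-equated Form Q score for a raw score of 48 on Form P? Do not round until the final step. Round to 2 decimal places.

Linear equating: y = (SD_Y/SD_X)(x − M_X) + M_Y
y = (6.0/7.6)(48 − 36.0) + 41.1
y = 0.789474 × 12.0 + 41.1 = 9.4737 + 41.1 = 50.57

50.57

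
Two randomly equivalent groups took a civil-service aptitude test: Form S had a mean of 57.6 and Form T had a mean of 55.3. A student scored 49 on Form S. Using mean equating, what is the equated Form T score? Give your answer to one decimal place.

46.7

Mean equating: y = x + (M_Y − M_X) = 49 + (55.3 − 57.6) = 46.7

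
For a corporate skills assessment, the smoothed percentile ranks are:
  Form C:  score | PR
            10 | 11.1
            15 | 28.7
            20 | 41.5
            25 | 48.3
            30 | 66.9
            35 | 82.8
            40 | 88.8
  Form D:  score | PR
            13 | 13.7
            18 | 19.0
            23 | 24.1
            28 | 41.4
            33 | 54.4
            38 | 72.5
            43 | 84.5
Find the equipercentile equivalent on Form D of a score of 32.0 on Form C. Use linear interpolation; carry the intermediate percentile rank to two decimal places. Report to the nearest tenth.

PR of 32.0 on Form C: 66.9 + (32.0 − 30)/(35 − 30) × (82.8 − 66.9) = 73.26
On Form D, PR 73.26 falls between score 38 (PR 72.5) and 43 (PR 84.5).
Interpolate: 38 + (73.26 − 72.5)/(84.5 − 72.5) × (43 − 38) = 38.3

38.3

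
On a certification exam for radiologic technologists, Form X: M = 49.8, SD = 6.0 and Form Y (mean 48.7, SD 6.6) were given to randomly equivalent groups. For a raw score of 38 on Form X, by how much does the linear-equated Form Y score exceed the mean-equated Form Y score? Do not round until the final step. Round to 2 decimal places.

Mean-equated: 38 + (48.7 − 49.8) = 36.90
Linear-equated: (6.6/6.0)(38 − 49.8) + 48.7 = 35.720
Difference = 35.720 − 36.90 = -1.18

-1.18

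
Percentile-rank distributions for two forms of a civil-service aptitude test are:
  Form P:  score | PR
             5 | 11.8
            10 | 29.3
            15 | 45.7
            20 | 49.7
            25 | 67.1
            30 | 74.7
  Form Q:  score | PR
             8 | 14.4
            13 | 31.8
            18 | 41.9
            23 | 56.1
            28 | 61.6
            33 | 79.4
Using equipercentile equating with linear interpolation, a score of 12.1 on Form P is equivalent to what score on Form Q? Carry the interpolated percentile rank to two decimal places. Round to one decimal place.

15.2

PR of 12.1 on Form P: 29.3 + (12.1 − 10)/(15 − 10) × (45.7 − 29.3) = 36.19
On Form Q, PR 36.19 falls between score 13 (PR 31.8) and 18 (PR 41.9).
Interpolate: 13 + (36.19 − 31.8)/(41.9 − 31.8) × (18 − 13) = 15.2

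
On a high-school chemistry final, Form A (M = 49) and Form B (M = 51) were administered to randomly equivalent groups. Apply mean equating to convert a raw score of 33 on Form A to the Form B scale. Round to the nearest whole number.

35

Mean equating: y = x + (M_Y − M_X) = 33 + (51 − 49) = 35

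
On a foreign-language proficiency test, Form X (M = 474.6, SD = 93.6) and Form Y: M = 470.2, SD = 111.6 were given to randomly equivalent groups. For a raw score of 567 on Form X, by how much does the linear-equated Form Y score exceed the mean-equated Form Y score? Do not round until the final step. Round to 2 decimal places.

17.77

Mean-equated: 567 + (470.2 − 474.6) = 562.60
Linear-equated: (111.6/93.6)(567 − 474.6) + 470.2 = 580.369
Difference = 580.369 − 562.60 = 17.77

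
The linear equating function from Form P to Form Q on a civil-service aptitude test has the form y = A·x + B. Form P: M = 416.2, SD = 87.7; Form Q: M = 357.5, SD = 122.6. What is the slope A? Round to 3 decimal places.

A = SD_Y / SD_X = 122.6 / 87.7 = 1.398

1.398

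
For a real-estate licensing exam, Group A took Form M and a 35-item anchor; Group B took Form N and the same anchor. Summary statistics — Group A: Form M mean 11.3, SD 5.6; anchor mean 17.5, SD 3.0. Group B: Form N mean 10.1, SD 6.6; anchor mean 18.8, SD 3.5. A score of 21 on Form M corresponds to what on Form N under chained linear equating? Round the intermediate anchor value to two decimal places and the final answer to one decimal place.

17.5

Form M → anchor (Group A): v = (3.0/5.6)(21 − 11.3) + 17.5 = 22.70
anchor → Form N (Group B): y = (6.6/3.5)(22.70 − 18.8) + 10.1 = 17.5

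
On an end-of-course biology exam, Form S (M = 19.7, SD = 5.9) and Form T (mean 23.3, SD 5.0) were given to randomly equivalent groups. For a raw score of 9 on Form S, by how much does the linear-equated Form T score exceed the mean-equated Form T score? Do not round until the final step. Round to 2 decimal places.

1.63

Mean-equated: 9 + (23.3 − 19.7) = 12.60
Linear-equated: (5.0/5.9)(9 − 19.7) + 23.3 = 14.232
Difference = 14.232 − 12.60 = 1.63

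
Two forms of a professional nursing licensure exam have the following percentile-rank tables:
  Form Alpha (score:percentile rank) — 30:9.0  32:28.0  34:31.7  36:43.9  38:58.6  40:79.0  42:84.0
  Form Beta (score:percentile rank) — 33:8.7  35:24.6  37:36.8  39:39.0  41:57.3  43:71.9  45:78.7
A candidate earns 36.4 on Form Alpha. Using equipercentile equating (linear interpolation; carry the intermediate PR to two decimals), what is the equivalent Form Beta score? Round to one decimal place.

39.9

PR of 36.4 on Form Alpha: 43.9 + (36.4 − 36)/(38 − 36) × (58.6 − 43.9) = 46.84
On Form Beta, PR 46.84 falls between score 39 (PR 39.0) and 41 (PR 57.3).
Interpolate: 39 + (46.84 − 39.0)/(57.3 − 39.0) × (41 − 39) = 39.9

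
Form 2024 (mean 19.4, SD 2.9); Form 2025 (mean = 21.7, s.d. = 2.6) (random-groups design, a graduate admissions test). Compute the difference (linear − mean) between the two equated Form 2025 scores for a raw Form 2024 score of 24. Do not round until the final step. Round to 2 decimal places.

-0.48

Mean-equated: 24 + (21.7 − 19.4) = 26.30
Linear-equated: (2.6/2.9)(24 − 19.4) + 21.7 = 25.824
Difference = 25.824 − 26.30 = -0.48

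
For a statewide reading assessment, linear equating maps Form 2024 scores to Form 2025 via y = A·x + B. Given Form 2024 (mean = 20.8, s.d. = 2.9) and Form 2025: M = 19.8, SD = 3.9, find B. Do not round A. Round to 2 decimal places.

-8.17

A = SD_Y / SD_X = 3.9 / 2.9 = 1.344828
B = M_Y − A·M_X = 19.8 − 1.344828 × 20.8 = -8.17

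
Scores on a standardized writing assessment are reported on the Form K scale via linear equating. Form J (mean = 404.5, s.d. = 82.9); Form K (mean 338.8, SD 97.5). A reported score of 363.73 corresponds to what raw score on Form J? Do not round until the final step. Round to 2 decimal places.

Invert y = (SD_Y/SD_X)(x − M_X) + M_Y:
x = (SD_X/SD_Y)(y − M_Y) + M_X = (82.9/97.5)(363.73 − 338.8) + 404.5
x = 0.850256 × 24.930 + 404.5 = 425.70

425.70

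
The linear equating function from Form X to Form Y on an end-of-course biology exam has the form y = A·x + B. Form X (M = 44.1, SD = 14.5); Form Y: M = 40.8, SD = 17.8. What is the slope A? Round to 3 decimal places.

A = SD_Y / SD_X = 17.8 / 14.5 = 1.228

1.228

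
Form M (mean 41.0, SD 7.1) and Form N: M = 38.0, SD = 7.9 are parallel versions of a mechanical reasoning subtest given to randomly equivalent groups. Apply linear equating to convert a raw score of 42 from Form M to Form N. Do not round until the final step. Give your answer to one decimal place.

Linear equating: y = (SD_Y/SD_X)(x − M_X) + M_Y
y = (7.9/7.1)(42 − 41.0) + 38.0
y = 1.112676 × 1.0 + 38.0 = 1.1127 + 38.0 = 39.1

39.1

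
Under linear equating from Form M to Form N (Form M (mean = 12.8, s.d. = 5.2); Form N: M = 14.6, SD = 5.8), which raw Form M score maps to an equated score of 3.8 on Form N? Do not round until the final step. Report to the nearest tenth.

3.1

Invert y = (SD_Y/SD_X)(x − M_X) + M_Y:
x = (SD_X/SD_Y)(y − M_Y) + M_X = (5.2/5.8)(3.8 − 14.6) + 12.8
x = 0.896552 × -10.800 + 12.8 = 3.1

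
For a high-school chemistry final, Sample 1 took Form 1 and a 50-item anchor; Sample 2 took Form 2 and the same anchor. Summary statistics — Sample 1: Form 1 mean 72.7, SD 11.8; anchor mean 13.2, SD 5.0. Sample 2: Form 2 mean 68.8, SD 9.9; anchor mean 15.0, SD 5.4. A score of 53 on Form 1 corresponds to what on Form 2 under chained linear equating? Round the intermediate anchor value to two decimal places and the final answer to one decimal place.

50.2

Form 1 → anchor (Sample 1): v = (5.0/11.8)(53 − 72.7) + 13.2 = 4.85
anchor → Form 2 (Sample 2): y = (9.9/5.4)(4.85 − 15.0) + 68.8 = 50.2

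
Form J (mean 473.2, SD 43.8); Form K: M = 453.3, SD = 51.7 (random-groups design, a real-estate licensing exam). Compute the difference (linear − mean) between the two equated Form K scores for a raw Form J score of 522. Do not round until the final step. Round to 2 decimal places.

8.80

Mean-equated: 522 + (453.3 − 473.2) = 502.10
Linear-equated: (51.7/43.8)(522 − 473.2) + 453.3 = 510.902
Difference = 510.902 − 502.10 = 8.80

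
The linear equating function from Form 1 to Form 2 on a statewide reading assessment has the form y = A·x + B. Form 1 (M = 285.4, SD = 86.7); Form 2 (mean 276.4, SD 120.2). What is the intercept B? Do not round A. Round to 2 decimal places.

-119.28

A = SD_Y / SD_X = 120.2 / 86.7 = 1.386390
B = M_Y − A·M_X = 276.4 − 1.386390 × 285.4 = -119.28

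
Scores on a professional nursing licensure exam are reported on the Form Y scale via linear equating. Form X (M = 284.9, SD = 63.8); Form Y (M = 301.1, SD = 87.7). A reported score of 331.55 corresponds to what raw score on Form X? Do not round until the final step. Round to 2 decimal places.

Invert y = (SD_Y/SD_X)(x − M_X) + M_Y:
x = (SD_X/SD_Y)(y − M_Y) + M_X = (63.8/87.7)(331.55 − 301.1) + 284.9
x = 0.727480 × 30.450 + 284.9 = 307.05

307.05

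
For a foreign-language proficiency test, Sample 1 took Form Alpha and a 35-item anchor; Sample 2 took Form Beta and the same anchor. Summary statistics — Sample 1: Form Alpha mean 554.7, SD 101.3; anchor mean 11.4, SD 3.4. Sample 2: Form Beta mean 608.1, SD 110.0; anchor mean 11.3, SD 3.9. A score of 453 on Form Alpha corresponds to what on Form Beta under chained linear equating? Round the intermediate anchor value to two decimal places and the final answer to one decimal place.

Form Alpha → anchor (Sample 1): v = (3.4/101.3)(453 − 554.7) + 11.4 = 7.99
anchor → Form Beta (Sample 2): y = (110.0/3.9)(7.99 − 11.3) + 608.1 = 514.7

514.7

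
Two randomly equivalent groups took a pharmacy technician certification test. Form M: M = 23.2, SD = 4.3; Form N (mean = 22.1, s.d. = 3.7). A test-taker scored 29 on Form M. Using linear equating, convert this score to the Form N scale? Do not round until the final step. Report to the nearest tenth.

Linear equating: y = (SD_Y/SD_X)(x − M_X) + M_Y
y = (3.7/4.3)(29 − 23.2) + 22.1
y = 0.860465 × 5.8 + 22.1 = 4.9907 + 22.1 = 27.1

27.1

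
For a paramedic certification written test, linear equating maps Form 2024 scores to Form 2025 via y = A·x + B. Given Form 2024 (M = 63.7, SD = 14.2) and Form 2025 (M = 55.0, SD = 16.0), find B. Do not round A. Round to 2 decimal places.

-16.77

A = SD_Y / SD_X = 16.0 / 14.2 = 1.126761
B = M_Y − A·M_X = 55.0 − 1.126761 × 63.7 = -16.77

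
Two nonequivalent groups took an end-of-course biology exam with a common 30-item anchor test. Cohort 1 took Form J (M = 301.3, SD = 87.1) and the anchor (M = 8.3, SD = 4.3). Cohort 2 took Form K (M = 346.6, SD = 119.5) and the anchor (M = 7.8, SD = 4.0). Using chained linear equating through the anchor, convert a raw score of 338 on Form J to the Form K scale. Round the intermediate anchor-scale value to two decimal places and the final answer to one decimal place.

415.6

Form J → anchor (Cohort 1): v = (4.3/87.1)(338 − 301.3) + 8.3 = 10.11
anchor → Form K (Cohort 2): y = (119.5/4.0)(10.11 − 7.8) + 346.6 = 415.6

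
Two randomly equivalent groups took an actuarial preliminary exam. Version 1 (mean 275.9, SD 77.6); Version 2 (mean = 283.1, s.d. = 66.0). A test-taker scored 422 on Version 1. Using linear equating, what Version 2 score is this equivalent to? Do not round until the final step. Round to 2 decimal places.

Linear equating: y = (SD_Y/SD_X)(x − M_X) + M_Y
y = (66.0/77.6)(422 − 275.9) + 283.1
y = 0.850515 × 146.1 + 283.1 = 124.2603 + 283.1 = 407.36

407.36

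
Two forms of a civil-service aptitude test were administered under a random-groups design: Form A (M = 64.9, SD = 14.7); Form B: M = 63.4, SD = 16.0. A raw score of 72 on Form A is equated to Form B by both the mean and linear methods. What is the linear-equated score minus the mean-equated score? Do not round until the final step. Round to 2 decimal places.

0.63

Mean-equated: 72 + (63.4 − 64.9) = 70.50
Linear-equated: (16.0/14.7)(72 − 64.9) + 63.4 = 71.128
Difference = 71.128 − 70.50 = 0.63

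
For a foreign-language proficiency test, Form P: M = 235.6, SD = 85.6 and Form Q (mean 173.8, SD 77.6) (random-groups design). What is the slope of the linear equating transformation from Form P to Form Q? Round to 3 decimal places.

0.907

A = SD_Y / SD_X = 77.6 / 85.6 = 0.907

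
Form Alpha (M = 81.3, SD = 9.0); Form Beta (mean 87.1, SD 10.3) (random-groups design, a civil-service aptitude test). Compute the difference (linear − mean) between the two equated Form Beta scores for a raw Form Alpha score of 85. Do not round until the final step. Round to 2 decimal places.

0.53

Mean-equated: 85 + (87.1 − 81.3) = 90.80
Linear-equated: (10.3/9.0)(85 − 81.3) + 87.1 = 91.334
Difference = 91.334 − 90.80 = 0.53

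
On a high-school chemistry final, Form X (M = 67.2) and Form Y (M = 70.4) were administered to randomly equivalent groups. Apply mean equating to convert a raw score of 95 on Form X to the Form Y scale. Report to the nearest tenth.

98.2

Mean equating: y = x + (M_Y − M_X) = 95 + (70.4 − 67.2) = 98.2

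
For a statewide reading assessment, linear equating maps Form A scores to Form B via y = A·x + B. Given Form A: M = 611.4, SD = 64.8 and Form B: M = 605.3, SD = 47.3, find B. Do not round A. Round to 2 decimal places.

159.02

A = SD_Y / SD_X = 47.3 / 64.8 = 0.729938
B = M_Y − A·M_X = 605.3 − 0.729938 × 611.4 = 159.02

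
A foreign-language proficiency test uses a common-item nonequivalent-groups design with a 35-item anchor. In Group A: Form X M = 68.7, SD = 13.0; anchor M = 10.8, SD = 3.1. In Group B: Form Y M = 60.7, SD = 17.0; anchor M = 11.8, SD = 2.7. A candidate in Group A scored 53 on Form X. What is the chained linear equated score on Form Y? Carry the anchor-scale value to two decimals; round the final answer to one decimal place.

30.9

Form X → anchor (Group A): v = (3.1/13.0)(53 − 68.7) + 10.8 = 7.06
anchor → Form Y (Group B): y = (17.0/2.7)(7.06 − 11.8) + 60.7 = 30.9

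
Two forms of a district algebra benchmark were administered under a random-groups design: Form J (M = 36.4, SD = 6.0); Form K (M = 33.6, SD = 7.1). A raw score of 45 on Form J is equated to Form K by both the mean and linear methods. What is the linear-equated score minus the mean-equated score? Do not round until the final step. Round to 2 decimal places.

1.58

Mean-equated: 45 + (33.6 − 36.4) = 42.20
Linear-equated: (7.1/6.0)(45 − 36.4) + 33.6 = 43.777
Difference = 43.777 − 42.20 = 1.58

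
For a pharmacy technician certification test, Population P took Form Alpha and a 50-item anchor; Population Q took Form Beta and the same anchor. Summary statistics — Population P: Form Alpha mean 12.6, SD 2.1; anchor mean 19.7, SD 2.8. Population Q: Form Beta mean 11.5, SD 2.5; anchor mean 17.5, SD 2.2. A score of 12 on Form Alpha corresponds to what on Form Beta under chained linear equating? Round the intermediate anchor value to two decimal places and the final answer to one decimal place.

Form Alpha → anchor (Population P): v = (2.8/2.1)(12 − 12.6) + 19.7 = 18.90
anchor → Form Beta (Population Q): y = (2.5/2.2)(18.90 − 17.5) + 11.5 = 13.1

13.1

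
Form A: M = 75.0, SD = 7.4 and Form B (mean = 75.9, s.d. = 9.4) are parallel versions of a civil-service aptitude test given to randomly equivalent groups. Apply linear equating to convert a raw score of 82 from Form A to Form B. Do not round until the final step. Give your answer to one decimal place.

84.8

Linear equating: y = (SD_Y/SD_X)(x − M_X) + M_Y
y = (9.4/7.4)(82 − 75.0) + 75.9
y = 1.270270 × 7.0 + 75.9 = 8.8919 + 75.9 = 84.8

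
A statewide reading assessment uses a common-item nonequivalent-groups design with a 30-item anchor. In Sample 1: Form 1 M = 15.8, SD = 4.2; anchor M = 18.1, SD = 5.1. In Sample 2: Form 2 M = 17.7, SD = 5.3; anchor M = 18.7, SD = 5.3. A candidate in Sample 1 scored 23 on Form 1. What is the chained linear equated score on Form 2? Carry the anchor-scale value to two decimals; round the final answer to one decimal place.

Form 1 → anchor (Sample 1): v = (5.1/4.2)(23 − 15.8) + 18.1 = 26.84
anchor → Form 2 (Sample 2): y = (5.3/5.3)(26.84 − 18.7) + 17.7 = 25.8

25.8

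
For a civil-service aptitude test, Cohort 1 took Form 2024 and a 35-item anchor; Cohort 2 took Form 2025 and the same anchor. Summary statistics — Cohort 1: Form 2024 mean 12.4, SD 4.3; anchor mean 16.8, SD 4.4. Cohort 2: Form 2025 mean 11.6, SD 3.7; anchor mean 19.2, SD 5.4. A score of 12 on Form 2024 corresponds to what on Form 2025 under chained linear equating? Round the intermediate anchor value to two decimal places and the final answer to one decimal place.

9.7

Form 2024 → anchor (Cohort 1): v = (4.4/4.3)(12 − 12.4) + 16.8 = 16.39
anchor → Form 2025 (Cohort 2): y = (3.7/5.4)(16.39 − 19.2) + 11.6 = 9.7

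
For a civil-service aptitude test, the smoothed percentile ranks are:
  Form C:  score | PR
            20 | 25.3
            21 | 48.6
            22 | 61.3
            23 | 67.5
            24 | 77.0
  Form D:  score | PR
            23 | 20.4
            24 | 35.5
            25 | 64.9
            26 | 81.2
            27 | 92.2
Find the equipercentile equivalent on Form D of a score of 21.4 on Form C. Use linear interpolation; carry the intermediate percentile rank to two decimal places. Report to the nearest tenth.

PR of 21.4 on Form C: 48.6 + (21.4 − 21)/(22 − 21) × (61.3 − 48.6) = 53.68
On Form D, PR 53.68 falls between score 24 (PR 35.5) and 25 (PR 64.9).
Interpolate: 24 + (53.68 − 35.5)/(64.9 − 35.5) × (25 − 24) = 24.6

24.6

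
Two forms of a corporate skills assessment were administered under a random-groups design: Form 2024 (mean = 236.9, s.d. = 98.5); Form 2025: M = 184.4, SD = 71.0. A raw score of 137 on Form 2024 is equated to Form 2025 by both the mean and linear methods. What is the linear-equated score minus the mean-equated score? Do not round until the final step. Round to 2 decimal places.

27.89

Mean-equated: 137 + (184.4 − 236.9) = 84.50
Linear-equated: (71.0/98.5)(137 − 236.9) + 184.4 = 112.391
Difference = 112.391 − 84.50 = 27.89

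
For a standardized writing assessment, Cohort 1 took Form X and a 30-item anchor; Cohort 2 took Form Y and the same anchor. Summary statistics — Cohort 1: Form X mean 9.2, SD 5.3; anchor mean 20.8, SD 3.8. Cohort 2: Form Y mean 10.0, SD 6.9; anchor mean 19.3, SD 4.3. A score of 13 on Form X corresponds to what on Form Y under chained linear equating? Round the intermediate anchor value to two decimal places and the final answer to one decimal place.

Form X → anchor (Cohort 1): v = (3.8/5.3)(13 − 9.2) + 20.8 = 23.52
anchor → Form Y (Cohort 2): y = (6.9/4.3)(23.52 − 19.3) + 10.0 = 16.8

16.8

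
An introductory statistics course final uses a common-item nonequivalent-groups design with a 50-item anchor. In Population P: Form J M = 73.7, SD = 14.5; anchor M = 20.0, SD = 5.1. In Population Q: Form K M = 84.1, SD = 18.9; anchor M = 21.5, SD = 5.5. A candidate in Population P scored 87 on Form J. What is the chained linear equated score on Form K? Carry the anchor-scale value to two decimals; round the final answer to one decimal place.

95.0

Form J → anchor (Population P): v = (5.1/14.5)(87 − 73.7) + 20.0 = 24.68
anchor → Form K (Population Q): y = (18.9/5.5)(24.68 − 21.5) + 84.1 = 95.0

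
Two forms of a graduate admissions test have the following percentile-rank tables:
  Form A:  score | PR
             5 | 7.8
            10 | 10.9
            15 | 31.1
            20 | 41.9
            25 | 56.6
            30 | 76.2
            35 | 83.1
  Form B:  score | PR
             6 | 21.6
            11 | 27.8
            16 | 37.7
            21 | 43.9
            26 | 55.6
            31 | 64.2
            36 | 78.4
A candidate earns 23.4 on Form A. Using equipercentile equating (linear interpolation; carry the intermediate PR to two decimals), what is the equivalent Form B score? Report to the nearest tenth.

24.4

PR of 23.4 on Form A: 41.9 + (23.4 − 20)/(25 − 20) × (56.6 − 41.9) = 51.90
On Form B, PR 51.90 falls between score 21 (PR 43.9) and 26 (PR 55.6).
Interpolate: 21 + (51.90 − 43.9)/(55.6 − 43.9) × (26 − 21) = 24.4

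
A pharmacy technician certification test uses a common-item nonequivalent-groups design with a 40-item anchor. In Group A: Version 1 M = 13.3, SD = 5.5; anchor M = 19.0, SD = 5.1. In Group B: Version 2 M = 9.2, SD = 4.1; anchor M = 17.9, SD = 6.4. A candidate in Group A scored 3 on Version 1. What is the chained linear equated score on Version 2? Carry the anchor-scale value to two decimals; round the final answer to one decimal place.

Version 1 → anchor (Group A): v = (5.1/5.5)(3 − 13.3) + 19.0 = 9.45
anchor → Version 2 (Group B): y = (4.1/6.4)(9.45 − 17.9) + 9.2 = 3.8

3.8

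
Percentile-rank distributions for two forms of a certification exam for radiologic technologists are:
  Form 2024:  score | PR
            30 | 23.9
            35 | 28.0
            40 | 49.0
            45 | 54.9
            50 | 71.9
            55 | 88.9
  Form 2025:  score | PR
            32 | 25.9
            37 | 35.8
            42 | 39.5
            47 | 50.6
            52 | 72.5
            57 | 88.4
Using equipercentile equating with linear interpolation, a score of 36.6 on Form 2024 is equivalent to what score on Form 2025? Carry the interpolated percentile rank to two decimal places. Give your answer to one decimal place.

36.5

PR of 36.6 on Form 2024: 28.0 + (36.6 − 35)/(40 − 35) × (49.0 − 28.0) = 34.72
On Form 2025, PR 34.72 falls between score 32 (PR 25.9) and 37 (PR 35.8).
Interpolate: 32 + (34.72 − 25.9)/(35.8 − 25.9) × (37 − 32) = 36.5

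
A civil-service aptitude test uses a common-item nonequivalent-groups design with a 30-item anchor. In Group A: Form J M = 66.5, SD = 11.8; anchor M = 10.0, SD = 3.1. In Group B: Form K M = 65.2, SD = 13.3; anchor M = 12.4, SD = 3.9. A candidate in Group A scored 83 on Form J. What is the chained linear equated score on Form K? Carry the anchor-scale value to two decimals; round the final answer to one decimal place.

Form J → anchor (Group A): v = (3.1/11.8)(83 − 66.5) + 10.0 = 14.33
anchor → Form K (Group B): y = (13.3/3.9)(14.33 − 12.4) + 65.2 = 71.8

71.8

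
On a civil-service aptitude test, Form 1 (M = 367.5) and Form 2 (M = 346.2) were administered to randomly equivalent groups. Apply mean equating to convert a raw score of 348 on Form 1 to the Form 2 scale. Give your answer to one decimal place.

326.7

Mean equating: y = x + (M_Y − M_X) = 348 + (346.2 − 367.5) = 326.7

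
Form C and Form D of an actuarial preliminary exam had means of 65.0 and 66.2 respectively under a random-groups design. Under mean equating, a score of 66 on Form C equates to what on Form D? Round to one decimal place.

Mean equating: y = x + (M_Y − M_X) = 66 + (66.2 − 65.0) = 67.2

67.2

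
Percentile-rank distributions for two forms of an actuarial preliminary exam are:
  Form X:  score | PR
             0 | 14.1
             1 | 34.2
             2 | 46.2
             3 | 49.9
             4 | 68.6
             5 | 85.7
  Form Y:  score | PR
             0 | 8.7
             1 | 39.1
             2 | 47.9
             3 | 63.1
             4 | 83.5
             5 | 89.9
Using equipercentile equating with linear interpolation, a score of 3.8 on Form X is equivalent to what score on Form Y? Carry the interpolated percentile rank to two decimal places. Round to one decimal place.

PR of 3.8 on Form X: 49.9 + (3.8 − 3)/(4 − 3) × (68.6 − 49.9) = 64.86
On Form Y, PR 64.86 falls between score 3 (PR 63.1) and 4 (PR 83.5).
Interpolate: 3 + (64.86 − 63.1)/(83.5 − 63.1) × (4 − 3) = 3.1

3.1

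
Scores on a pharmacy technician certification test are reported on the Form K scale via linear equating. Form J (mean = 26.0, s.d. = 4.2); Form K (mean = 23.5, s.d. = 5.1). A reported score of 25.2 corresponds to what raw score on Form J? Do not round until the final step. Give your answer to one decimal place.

Invert y = (SD_Y/SD_X)(x − M_X) + M_Y:
x = (SD_X/SD_Y)(y − M_Y) + M_X = (4.2/5.1)(25.2 − 23.5) + 26.0
x = 0.823529 × 1.700 + 26.0 = 27.4

27.4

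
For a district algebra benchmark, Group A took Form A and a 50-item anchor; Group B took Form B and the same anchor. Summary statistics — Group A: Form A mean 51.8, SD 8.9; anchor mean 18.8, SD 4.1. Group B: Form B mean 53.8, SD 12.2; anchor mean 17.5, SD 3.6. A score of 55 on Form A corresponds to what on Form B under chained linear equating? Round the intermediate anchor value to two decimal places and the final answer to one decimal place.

63.2

Form A → anchor (Group A): v = (4.1/8.9)(55 − 51.8) + 18.8 = 20.27
anchor → Form B (Group B): y = (12.2/3.6)(20.27 − 17.5) + 53.8 = 63.2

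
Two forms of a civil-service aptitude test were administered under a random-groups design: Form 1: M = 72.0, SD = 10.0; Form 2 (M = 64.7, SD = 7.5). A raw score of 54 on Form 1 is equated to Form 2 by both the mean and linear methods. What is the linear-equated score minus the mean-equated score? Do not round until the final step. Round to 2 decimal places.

Mean-equated: 54 + (64.7 − 72.0) = 46.70
Linear-equated: (7.5/10.0)(54 − 72.0) + 64.7 = 51.200
Difference = 51.200 − 46.70 = 4.50

4.50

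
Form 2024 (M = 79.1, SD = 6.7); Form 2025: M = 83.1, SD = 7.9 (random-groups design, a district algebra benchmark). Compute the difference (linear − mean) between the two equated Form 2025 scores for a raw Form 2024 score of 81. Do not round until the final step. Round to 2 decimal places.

0.34

Mean-equated: 81 + (83.1 − 79.1) = 85.00
Linear-equated: (7.9/6.7)(81 − 79.1) + 83.1 = 85.340
Difference = 85.340 − 85.00 = 0.34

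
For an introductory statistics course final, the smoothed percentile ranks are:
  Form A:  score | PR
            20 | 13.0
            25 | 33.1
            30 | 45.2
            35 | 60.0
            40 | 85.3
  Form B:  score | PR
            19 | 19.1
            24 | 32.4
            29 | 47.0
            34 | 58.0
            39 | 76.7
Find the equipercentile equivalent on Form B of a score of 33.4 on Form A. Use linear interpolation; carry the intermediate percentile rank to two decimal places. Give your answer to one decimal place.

32.8

PR of 33.4 on Form A: 45.2 + (33.4 − 30)/(35 − 30) × (60.0 − 45.2) = 55.26
On Form B, PR 55.26 falls between score 29 (PR 47.0) and 34 (PR 58.0).
Interpolate: 29 + (55.26 − 47.0)/(58.0 − 47.0) × (34 − 29) = 32.8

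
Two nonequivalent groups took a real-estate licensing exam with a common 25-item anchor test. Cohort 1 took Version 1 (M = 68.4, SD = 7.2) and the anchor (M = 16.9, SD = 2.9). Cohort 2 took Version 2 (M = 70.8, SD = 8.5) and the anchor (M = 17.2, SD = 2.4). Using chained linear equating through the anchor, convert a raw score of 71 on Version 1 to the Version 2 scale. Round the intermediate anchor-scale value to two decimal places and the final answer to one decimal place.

73.5

Version 1 → anchor (Cohort 1): v = (2.9/7.2)(71 − 68.4) + 16.9 = 17.95
anchor → Version 2 (Cohort 2): y = (8.5/2.4)(17.95 − 17.2) + 70.8 = 73.5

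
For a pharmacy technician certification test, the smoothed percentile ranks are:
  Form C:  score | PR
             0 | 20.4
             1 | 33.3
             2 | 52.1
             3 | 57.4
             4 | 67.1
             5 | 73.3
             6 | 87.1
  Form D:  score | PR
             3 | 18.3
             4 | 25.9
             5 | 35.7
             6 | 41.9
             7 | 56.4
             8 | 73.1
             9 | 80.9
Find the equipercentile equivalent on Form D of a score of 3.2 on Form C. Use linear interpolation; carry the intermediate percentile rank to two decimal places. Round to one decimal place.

7.2

PR of 3.2 on Form C: 57.4 + (3.2 − 3)/(4 − 3) × (67.1 − 57.4) = 59.34
On Form D, PR 59.34 falls between score 7 (PR 56.4) and 8 (PR 73.1).
Interpolate: 7 + (59.34 − 56.4)/(73.1 − 56.4) × (8 − 7) = 7.2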